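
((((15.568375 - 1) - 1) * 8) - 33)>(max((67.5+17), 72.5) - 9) True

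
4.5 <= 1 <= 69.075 False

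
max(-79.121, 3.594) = 3.594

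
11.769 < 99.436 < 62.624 False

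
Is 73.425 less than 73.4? No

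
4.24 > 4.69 False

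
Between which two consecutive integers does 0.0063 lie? 0 and 1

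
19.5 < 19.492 False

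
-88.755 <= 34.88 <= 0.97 False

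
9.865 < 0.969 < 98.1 False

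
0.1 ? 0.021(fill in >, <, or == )>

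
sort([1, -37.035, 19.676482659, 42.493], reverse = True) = [42.493, 19.676482659, 1, -37.035]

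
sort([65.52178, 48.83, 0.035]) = [0.035, 48.83, 65.52178]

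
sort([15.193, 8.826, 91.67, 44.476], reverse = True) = [91.67, 44.476, 15.193, 8.826]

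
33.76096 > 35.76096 False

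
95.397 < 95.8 True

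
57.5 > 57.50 False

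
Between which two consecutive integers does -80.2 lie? -81 and -80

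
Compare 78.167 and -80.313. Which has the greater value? 78.167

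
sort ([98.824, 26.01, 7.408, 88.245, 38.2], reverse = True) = [98.824, 88.245, 38.2, 26.01, 7.408]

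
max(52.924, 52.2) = 52.924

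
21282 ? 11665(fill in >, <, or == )>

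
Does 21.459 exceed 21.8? No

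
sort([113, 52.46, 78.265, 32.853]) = [32.853, 52.46, 78.265, 113]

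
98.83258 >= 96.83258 True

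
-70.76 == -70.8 False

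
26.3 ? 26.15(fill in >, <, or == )>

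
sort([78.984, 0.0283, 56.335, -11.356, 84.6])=[-11.356, 0.0283, 56.335, 78.984, 84.6]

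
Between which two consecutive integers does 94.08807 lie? 94 and 95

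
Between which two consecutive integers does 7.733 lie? 7 and 8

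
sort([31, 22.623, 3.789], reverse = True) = [31, 22.623, 3.789]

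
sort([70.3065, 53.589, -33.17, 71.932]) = [-33.17, 53.589, 70.3065, 71.932]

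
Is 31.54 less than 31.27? No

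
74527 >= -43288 True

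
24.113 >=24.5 False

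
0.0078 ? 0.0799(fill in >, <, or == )<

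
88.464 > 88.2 True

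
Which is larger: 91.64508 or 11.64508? 91.64508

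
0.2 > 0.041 True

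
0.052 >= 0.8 False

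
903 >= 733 True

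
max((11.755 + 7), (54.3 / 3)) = 18.755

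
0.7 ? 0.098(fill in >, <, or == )>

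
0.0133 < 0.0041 False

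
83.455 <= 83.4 False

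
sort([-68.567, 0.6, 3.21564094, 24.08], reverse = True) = [24.08, 3.21564094, 0.6, -68.567]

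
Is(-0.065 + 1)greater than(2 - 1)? No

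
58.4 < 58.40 False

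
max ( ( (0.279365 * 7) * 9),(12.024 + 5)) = 17.599995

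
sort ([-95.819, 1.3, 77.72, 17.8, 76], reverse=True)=[77.72, 76, 17.8, 1.3, -95.819]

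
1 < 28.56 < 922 True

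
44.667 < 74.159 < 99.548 True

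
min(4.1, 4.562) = 4.1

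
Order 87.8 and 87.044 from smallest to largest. 87.044,87.8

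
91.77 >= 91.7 True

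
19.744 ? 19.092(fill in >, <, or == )>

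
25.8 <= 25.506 False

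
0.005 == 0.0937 False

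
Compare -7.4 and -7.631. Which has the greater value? -7.4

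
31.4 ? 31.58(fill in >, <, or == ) <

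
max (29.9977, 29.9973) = 29.9977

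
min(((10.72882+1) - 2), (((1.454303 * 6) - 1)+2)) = 9.725818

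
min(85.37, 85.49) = 85.37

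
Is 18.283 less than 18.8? Yes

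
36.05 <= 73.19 True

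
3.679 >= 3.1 True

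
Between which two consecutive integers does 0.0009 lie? 0 and 1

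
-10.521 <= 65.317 True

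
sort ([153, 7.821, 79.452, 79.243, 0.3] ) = [0.3, 7.821, 79.243, 79.452, 153]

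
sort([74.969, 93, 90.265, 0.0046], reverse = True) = [93, 90.265, 74.969, 0.0046]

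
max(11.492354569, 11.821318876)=11.821318876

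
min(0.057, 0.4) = 0.057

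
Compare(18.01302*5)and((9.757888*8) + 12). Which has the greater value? (18.01302*5)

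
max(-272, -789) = -272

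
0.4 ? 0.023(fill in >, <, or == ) >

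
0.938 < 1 True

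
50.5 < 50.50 False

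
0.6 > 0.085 True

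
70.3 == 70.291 False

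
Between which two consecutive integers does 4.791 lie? 4 and 5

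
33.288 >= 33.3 False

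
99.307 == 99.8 False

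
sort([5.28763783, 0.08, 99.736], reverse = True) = [99.736, 5.28763783, 0.08]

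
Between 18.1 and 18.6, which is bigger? 18.6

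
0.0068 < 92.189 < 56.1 False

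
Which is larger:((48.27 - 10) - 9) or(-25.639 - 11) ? ((48.27 - 10) - 9)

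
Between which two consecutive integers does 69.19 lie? 69 and 70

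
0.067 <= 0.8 True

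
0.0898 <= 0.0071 False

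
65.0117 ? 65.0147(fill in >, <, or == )<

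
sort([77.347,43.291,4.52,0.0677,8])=[0.0677,4.52,8,43.291,77.347]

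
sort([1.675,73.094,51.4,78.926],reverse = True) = [78.926,73.094,51.4,1.675]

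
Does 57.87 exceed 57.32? Yes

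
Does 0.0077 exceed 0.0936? No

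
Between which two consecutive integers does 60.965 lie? 60 and 61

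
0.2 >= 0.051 True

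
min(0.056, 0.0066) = 0.0066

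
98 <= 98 True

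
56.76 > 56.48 True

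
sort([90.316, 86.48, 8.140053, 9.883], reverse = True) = [90.316, 86.48, 9.883, 8.140053]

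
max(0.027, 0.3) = 0.3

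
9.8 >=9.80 True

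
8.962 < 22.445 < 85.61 True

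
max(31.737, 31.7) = 31.737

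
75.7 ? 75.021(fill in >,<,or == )>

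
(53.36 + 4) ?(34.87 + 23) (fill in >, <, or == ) <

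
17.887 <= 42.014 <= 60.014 True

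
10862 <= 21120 True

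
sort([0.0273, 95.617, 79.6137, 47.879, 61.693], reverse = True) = [95.617, 79.6137, 61.693, 47.879, 0.0273]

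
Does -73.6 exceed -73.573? No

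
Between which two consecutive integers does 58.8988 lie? 58 and 59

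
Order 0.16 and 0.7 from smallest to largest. 0.16, 0.7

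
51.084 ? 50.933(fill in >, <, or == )>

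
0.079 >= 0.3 False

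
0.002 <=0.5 True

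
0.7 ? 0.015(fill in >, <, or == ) >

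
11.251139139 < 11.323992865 True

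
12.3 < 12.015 False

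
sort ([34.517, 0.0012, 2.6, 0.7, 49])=[0.0012, 0.7, 2.6, 34.517, 49]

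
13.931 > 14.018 False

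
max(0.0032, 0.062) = 0.062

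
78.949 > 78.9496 False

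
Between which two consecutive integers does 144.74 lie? 144 and 145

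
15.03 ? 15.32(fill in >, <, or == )<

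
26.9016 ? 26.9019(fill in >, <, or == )<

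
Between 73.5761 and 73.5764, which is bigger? 73.5764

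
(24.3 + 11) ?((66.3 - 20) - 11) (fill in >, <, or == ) ==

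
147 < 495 True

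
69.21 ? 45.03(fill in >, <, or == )>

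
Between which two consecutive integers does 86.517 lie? 86 and 87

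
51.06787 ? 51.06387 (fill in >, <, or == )>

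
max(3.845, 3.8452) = 3.8452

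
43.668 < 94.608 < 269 True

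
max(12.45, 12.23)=12.45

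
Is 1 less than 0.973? No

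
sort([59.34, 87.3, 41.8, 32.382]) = [32.382, 41.8, 59.34, 87.3]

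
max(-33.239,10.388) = 10.388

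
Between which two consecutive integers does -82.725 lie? -83 and -82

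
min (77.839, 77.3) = 77.3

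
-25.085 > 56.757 False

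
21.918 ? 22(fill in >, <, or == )<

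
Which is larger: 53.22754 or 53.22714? 53.22754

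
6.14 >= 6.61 False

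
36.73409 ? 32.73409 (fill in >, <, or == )>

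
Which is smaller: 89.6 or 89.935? 89.6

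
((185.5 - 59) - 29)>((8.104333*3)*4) True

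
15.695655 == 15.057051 False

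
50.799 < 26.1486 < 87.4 False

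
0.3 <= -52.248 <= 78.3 False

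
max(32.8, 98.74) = 98.74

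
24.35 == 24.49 False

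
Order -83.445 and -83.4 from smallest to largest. -83.445, -83.4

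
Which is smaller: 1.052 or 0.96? 0.96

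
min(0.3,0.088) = 0.088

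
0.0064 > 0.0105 False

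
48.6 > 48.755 False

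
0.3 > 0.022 True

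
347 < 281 False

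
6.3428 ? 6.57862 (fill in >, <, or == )<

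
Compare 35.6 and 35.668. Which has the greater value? 35.668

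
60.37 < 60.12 False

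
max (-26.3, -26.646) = -26.3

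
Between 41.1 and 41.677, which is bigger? 41.677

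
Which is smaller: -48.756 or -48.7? -48.756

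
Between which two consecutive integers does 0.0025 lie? 0 and 1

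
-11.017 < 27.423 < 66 True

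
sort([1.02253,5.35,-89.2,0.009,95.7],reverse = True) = [95.7,5.35,1.02253,0.009,-89.2]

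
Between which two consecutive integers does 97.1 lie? 97 and 98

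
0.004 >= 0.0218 False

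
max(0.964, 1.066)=1.066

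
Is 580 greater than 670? No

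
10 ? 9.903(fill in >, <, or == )>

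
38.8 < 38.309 False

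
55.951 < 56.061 True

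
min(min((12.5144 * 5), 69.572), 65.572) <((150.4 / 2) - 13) False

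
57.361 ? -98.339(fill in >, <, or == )>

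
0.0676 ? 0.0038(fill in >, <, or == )>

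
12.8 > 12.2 True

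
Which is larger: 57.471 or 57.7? 57.7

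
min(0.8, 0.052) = 0.052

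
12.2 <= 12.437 True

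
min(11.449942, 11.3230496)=11.3230496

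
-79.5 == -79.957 False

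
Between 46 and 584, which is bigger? 584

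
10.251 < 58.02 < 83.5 True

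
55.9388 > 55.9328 True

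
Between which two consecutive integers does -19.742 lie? -20 and -19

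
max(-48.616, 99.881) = 99.881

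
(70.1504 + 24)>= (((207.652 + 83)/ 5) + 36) True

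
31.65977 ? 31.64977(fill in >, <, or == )>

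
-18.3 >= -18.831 True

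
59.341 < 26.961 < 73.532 False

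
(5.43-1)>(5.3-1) True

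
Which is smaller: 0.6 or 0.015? 0.015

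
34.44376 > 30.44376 True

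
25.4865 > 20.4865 True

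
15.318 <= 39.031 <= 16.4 False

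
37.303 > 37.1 True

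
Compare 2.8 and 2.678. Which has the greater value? 2.8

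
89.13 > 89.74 False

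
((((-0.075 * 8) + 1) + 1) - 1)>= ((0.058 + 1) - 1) True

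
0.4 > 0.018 True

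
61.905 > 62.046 False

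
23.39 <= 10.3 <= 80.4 False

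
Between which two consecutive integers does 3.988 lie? 3 and 4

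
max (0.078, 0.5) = 0.5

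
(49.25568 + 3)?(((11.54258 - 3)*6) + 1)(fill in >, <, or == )>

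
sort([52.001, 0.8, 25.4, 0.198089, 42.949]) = [0.198089, 0.8, 25.4, 42.949, 52.001]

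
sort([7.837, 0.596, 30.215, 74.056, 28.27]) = [0.596, 7.837, 28.27, 30.215, 74.056]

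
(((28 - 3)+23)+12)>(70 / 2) True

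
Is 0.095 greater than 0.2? No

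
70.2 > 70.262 False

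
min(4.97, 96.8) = 4.97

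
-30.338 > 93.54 False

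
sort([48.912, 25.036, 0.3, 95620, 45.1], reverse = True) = [95620, 48.912, 45.1, 25.036, 0.3]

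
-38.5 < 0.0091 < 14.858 True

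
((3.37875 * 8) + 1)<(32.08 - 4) True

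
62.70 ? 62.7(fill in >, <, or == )==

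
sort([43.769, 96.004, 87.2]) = [43.769, 87.2, 96.004]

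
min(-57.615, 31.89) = -57.615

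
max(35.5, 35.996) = 35.996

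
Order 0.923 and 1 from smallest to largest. 0.923, 1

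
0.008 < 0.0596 True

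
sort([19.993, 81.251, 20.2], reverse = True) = [81.251, 20.2, 19.993]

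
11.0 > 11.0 False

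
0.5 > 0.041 True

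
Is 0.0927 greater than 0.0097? Yes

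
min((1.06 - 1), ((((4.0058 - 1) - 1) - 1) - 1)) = 0.0058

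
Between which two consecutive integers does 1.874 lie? 1 and 2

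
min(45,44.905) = 44.905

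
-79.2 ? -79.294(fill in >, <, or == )>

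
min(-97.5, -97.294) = -97.5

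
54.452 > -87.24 True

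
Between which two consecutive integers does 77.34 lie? 77 and 78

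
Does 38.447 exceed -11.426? Yes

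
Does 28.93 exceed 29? No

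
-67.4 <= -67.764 False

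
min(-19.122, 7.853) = -19.122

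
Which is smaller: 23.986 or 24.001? 23.986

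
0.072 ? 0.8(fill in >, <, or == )<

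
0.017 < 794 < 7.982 False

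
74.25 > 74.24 True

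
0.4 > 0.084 True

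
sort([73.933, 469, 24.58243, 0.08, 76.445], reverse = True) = [469, 76.445, 73.933, 24.58243, 0.08]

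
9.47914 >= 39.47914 False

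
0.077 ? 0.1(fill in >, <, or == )<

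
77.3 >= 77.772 False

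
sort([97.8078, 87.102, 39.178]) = [39.178, 87.102, 97.8078]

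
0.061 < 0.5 True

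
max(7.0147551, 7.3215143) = 7.3215143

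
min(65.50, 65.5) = 65.50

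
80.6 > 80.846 False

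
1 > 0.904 True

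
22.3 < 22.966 True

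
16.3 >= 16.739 False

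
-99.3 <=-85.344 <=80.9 True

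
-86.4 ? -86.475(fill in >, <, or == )>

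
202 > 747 False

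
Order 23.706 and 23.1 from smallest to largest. 23.1, 23.706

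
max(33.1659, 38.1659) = 38.1659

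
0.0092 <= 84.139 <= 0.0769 False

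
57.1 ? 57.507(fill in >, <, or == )<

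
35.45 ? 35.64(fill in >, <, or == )<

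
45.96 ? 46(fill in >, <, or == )<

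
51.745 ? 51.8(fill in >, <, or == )<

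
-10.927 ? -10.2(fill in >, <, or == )<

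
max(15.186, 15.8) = 15.8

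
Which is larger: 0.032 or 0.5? 0.5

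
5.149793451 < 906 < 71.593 False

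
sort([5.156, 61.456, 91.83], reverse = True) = [91.83, 61.456, 5.156]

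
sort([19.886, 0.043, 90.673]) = [0.043, 19.886, 90.673]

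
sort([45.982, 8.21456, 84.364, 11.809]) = [8.21456, 11.809, 45.982, 84.364]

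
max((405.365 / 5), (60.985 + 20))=81.073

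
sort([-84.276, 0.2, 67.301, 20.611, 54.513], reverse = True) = [67.301, 54.513, 20.611, 0.2, -84.276]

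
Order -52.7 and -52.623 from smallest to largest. -52.7, -52.623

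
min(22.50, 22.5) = 22.50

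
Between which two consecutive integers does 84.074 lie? 84 and 85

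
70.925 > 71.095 False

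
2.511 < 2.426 False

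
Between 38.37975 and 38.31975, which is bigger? 38.37975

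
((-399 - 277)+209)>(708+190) False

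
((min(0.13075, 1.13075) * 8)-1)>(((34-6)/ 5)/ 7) False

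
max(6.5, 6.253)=6.5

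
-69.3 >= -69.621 True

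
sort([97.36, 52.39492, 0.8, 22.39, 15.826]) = [0.8, 15.826, 22.39, 52.39492, 97.36]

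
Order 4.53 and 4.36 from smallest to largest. 4.36, 4.53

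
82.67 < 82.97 True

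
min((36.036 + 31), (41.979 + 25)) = 66.979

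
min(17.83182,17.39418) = 17.39418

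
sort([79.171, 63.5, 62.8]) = [62.8, 63.5, 79.171]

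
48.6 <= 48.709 True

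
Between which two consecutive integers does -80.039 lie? -81 and -80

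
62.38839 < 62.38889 True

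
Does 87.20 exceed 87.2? No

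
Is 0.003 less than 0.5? Yes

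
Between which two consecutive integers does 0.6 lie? 0 and 1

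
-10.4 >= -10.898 True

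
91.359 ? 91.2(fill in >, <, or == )>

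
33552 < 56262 True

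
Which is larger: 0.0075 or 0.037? 0.037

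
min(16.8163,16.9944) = 16.8163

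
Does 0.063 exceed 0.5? No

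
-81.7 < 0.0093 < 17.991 True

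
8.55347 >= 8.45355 True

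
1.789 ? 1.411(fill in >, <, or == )>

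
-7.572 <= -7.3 True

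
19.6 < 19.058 False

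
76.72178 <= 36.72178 False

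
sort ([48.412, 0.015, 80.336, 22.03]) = [0.015, 22.03, 48.412, 80.336]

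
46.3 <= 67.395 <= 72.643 True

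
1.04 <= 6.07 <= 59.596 True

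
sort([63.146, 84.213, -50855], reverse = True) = [84.213, 63.146, -50855]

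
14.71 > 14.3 True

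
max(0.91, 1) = 1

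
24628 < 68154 True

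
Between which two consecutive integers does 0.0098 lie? 0 and 1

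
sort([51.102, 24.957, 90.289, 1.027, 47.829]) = [1.027, 24.957, 47.829, 51.102, 90.289]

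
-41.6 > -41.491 False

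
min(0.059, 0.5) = 0.059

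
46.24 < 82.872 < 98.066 True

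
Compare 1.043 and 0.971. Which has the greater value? 1.043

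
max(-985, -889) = -889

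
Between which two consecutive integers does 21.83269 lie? 21 and 22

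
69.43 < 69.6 True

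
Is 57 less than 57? No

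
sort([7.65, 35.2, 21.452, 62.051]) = [7.65, 21.452, 35.2, 62.051]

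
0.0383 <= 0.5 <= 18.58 True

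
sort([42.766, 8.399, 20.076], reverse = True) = [42.766, 20.076, 8.399]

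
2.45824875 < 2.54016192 True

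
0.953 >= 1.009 False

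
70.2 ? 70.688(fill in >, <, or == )<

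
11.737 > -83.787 True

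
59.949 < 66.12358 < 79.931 True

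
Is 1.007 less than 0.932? No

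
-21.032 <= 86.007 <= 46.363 False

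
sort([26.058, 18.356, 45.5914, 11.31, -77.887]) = [-77.887, 11.31, 18.356, 26.058, 45.5914]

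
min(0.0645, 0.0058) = 0.0058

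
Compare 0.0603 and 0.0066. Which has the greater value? 0.0603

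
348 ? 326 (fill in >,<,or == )>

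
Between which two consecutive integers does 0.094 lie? 0 and 1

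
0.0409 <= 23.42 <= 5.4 False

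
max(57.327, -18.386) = 57.327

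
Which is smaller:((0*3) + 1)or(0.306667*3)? (0.306667*3)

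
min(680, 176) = 176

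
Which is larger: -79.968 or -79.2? -79.2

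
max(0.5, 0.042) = 0.5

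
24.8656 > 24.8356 True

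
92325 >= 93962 False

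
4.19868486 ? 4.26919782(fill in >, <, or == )<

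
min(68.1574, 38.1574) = 38.1574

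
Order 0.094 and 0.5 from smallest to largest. 0.094, 0.5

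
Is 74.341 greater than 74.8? No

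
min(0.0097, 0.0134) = 0.0097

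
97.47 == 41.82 False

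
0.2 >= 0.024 True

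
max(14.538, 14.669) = 14.669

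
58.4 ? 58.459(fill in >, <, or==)<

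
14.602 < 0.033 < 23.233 False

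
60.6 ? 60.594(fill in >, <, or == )>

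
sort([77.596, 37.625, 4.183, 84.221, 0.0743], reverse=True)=[84.221, 77.596, 37.625, 4.183, 0.0743]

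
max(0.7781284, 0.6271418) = 0.7781284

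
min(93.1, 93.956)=93.1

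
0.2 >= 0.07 True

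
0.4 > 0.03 True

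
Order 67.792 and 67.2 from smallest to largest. 67.2, 67.792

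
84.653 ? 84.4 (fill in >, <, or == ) >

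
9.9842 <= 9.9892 True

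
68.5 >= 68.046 True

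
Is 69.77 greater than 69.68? Yes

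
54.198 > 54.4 False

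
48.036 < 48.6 True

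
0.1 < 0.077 False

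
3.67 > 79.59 False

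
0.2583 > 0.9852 False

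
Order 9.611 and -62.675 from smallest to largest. -62.675, 9.611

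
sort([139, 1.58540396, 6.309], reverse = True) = [139, 6.309, 1.58540396]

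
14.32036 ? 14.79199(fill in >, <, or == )<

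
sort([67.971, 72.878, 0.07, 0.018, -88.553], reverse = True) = [72.878, 67.971, 0.07, 0.018, -88.553]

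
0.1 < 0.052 False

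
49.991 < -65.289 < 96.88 False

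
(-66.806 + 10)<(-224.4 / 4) True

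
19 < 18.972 False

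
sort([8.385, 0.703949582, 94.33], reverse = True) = [94.33, 8.385, 0.703949582]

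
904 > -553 True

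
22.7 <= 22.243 False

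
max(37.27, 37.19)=37.27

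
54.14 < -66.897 False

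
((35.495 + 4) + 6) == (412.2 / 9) False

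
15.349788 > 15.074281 True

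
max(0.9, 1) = 1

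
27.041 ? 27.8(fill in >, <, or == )<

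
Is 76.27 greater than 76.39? No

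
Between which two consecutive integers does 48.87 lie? 48 and 49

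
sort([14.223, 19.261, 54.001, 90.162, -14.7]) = [-14.7, 14.223, 19.261, 54.001, 90.162]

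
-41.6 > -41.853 True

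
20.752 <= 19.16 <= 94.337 False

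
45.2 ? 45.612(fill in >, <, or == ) <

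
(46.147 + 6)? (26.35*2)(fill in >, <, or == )<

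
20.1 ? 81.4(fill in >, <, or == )<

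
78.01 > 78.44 False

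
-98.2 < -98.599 False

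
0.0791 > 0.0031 True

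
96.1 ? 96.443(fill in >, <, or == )<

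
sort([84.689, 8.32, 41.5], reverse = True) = [84.689, 41.5, 8.32]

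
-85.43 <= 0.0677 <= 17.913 True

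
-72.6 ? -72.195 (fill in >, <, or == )<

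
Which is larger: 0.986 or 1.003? 1.003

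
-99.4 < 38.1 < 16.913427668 False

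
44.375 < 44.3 False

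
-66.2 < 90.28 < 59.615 False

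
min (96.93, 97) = 96.93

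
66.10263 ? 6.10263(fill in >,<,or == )>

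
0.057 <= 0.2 True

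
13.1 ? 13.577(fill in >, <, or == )<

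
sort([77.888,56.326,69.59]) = [56.326,69.59,77.888]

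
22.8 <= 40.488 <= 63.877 True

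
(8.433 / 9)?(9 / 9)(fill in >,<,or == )<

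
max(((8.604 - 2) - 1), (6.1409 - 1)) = 5.604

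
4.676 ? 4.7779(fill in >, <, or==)<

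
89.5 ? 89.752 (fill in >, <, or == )<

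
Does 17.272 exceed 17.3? No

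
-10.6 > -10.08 False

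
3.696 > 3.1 True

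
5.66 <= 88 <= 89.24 True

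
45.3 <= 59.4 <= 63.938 True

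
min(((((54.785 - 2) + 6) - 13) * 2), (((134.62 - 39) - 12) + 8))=91.57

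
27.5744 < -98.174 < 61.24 False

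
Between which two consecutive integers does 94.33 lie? 94 and 95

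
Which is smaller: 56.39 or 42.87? 42.87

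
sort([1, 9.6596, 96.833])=[1, 9.6596, 96.833]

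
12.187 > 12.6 False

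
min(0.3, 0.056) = 0.056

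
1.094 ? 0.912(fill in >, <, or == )>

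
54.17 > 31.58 True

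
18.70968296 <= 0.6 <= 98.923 False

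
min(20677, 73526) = 20677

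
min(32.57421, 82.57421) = 32.57421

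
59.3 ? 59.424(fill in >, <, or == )<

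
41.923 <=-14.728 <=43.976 False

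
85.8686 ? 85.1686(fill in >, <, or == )>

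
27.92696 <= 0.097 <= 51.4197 False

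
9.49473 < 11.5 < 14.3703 True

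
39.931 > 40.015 False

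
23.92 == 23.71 False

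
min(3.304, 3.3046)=3.304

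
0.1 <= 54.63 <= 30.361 False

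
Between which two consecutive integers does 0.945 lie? 0 and 1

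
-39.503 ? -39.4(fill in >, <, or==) <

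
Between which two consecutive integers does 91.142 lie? 91 and 92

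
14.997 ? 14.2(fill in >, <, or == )>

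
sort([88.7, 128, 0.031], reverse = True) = [128, 88.7, 0.031]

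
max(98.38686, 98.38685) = 98.38686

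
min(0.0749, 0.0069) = 0.0069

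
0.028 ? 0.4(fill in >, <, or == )<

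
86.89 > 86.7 True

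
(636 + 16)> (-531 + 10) True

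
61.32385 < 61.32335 False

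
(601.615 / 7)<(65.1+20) False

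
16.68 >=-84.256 True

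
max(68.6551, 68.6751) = 68.6751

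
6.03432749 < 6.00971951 False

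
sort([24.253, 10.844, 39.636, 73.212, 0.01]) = [0.01, 10.844, 24.253, 39.636, 73.212]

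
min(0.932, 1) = 0.932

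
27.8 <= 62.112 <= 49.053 False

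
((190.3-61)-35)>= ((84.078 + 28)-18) True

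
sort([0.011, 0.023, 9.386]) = [0.011, 0.023, 9.386]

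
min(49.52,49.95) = 49.52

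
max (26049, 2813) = 26049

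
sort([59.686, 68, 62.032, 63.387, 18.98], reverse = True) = [68, 63.387, 62.032, 59.686, 18.98]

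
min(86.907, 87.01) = 86.907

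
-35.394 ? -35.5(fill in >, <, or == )>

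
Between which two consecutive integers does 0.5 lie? 0 and 1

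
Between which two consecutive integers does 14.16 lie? 14 and 15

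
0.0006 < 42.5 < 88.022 True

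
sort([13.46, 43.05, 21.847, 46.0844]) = [13.46, 21.847, 43.05, 46.0844]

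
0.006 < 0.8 True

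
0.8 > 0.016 True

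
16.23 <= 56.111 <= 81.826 True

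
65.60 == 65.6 True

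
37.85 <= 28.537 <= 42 False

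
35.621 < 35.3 False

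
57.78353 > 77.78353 False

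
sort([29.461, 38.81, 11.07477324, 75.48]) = [11.07477324, 29.461, 38.81, 75.48]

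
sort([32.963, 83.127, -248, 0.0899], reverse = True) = [83.127, 32.963, 0.0899, -248]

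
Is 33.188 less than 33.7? Yes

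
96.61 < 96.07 False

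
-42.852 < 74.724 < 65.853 False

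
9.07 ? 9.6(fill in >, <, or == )<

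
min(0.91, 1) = 0.91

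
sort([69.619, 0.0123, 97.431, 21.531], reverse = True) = [97.431, 69.619, 21.531, 0.0123]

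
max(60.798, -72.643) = 60.798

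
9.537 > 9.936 False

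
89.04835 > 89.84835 False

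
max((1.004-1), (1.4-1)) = 0.4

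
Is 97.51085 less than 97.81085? Yes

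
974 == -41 False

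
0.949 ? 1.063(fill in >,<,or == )<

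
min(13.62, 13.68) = 13.62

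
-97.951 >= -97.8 False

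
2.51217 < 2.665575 True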